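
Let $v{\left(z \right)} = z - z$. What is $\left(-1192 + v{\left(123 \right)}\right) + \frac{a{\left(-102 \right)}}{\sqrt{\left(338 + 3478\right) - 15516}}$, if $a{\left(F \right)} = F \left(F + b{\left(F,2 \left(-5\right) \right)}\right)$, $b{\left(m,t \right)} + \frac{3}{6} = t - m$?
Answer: $-1192 - \frac{357 i \sqrt{13}}{130} \approx -1192.0 - 9.9014 i$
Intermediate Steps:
$b{\left(m,t \right)} = - \frac{1}{2} + t - m$ ($b{\left(m,t \right)} = - \frac{1}{2} - \left(m - t\right) = - \frac{1}{2} + t - m$)
$a{\left(F \right)} = - \frac{21 F}{2}$ ($a{\left(F \right)} = F \left(F - \left(\frac{21}{2} + F\right)\right) = F \left(- \frac{21}{2}\right) = - \frac{21 F}{2}$)
$v{\left(z \right)} = 0$
$\left(-1192 + v{\left(123 \right)}\right) + \frac{a{\left(-102 \right)}}{\sqrt{\left(338 + 3478\right) - 15516}} = \left(-1192 + 0\right) + \frac{\left(- \frac{21}{2}\right) \left(-102\right)}{\sqrt{\left(338 + 3478\right) - 15516}} = -1192 + \frac{1071}{\sqrt{3816 - 15516}} = -1192 + \frac{1071}{\sqrt{-11700}} = -1192 + \frac{1071}{30 i \sqrt{13}} = -1192 + 1071 \left(- \frac{i \sqrt{13}}{390}\right) = -1192 - \frac{357 i \sqrt{13}}{130}$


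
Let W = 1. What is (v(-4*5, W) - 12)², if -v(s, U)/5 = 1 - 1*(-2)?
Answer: 729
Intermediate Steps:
v(s, U) = -15 (v(s, U) = -5*(1 - 1*(-2)) = -5*(1 + 2) = -5*3 = -15)
(v(-4*5, W) - 12)² = (-15 - 12)² = (-27)² = 729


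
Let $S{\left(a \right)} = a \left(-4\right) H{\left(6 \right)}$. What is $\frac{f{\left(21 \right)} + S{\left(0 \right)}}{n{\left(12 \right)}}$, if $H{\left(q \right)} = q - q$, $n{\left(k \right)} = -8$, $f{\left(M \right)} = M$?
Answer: $- \frac{21}{8} \approx -2.625$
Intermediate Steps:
$H{\left(q \right)} = 0$
$S{\left(a \right)} = 0$ ($S{\left(a \right)} = a \left(-4\right) 0 = - 4 a 0 = 0$)
$\frac{f{\left(21 \right)} + S{\left(0 \right)}}{n{\left(12 \right)}} = \frac{21 + 0}{-8} = 21 \left(- \frac{1}{8}\right) = - \frac{21}{8}$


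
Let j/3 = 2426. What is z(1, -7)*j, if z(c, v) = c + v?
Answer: -43668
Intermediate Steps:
j = 7278 (j = 3*2426 = 7278)
z(1, -7)*j = (1 - 7)*7278 = -6*7278 = -43668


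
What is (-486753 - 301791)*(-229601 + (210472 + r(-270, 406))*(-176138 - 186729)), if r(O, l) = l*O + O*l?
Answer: -2508664620150720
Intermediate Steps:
r(O, l) = 2*O*l (r(O, l) = O*l + O*l = 2*O*l)
(-486753 - 301791)*(-229601 + (210472 + r(-270, 406))*(-176138 - 186729)) = (-486753 - 301791)*(-229601 + (210472 + 2*(-270)*406)*(-176138 - 186729)) = -788544*(-229601 + (210472 - 219240)*(-362867)) = -788544*(-229601 - 8768*(-362867)) = -788544*(-229601 + 3181617856) = -788544*3181388255 = -2508664620150720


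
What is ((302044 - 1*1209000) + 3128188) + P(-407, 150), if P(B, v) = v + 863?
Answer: 2222245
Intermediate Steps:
P(B, v) = 863 + v
((302044 - 1*1209000) + 3128188) + P(-407, 150) = ((302044 - 1*1209000) + 3128188) + (863 + 150) = ((302044 - 1209000) + 3128188) + 1013 = (-906956 + 3128188) + 1013 = 2221232 + 1013 = 2222245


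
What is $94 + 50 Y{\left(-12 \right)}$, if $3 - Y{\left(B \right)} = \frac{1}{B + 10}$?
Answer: $269$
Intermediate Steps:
$Y{\left(B \right)} = 3 - \frac{1}{10 + B}$ ($Y{\left(B \right)} = 3 - \frac{1}{B + 10} = 3 - \frac{1}{10 + B}$)
$94 + 50 Y{\left(-12 \right)} = 94 + 50 \frac{29 + 3 \left(-12\right)}{10 - 12} = 94 + 50 \frac{29 - 36}{-2} = 94 + 50 \left(\left(- \frac{1}{2}\right) \left(-7\right)\right) = 94 + 50 \cdot \frac{7}{2} = 94 + 175 = 269$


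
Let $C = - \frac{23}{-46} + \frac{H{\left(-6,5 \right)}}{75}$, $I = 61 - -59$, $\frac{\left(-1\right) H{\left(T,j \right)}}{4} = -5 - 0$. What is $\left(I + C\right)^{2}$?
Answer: $\frac{13126129}{900} \approx 14585.0$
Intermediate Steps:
$H{\left(T,j \right)} = 20$ ($H{\left(T,j \right)} = - 4 \left(-5 - 0\right) = - 4 \left(-5 + 0\right) = \left(-4\right) \left(-5\right) = 20$)
$I = 120$ ($I = 61 + 59 = 120$)
$C = \frac{23}{30}$ ($C = - \frac{23}{-46} + \frac{20}{75} = \left(-23\right) \left(- \frac{1}{46}\right) + 20 \cdot \frac{1}{75} = \frac{1}{2} + \frac{4}{15} = \frac{23}{30} \approx 0.76667$)
$\left(I + C\right)^{2} = \left(120 + \frac{23}{30}\right)^{2} = \left(\frac{3623}{30}\right)^{2} = \frac{13126129}{900}$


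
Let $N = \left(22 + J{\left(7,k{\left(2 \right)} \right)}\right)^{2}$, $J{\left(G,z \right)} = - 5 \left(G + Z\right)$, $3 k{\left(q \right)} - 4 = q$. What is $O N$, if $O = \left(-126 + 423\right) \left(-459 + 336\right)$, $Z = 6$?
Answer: $-67545819$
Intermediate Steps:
$k{\left(q \right)} = \frac{4}{3} + \frac{q}{3}$
$J{\left(G,z \right)} = -30 - 5 G$ ($J{\left(G,z \right)} = - 5 \left(G + 6\right) = - 5 \left(6 + G\right) = -30 - 5 G$)
$N = 1849$ ($N = \left(22 - 65\right)^{2} = \left(-43\right)^{2} = 1849$)
$O = -36531$ ($O = 297 \left(-123\right) = -36531$)
$O N = \left(-36531\right) 1849 = -67545819$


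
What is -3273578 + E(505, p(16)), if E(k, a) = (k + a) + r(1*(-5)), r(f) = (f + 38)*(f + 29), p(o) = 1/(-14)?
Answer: -45811935/14 ≈ -3.2723e+6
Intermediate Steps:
p(o) = -1/14
r(f) = (29 + f)*(38 + f) (r(f) = (38 + f)*(29 + f) = (29 + f)*(38 + f))
E(k, a) = 792 + a + k (E(k, a) = (k + a) + (1102 + (1*(-5))**2 + 67*(1*(-5))) = (a + k) + (1102 + (-5)**2 + 67*(-5)) = (a + k) + (1102 + 25 - 335) = (a + k) + 792 = 792 + a + k)
-3273578 + E(505, p(16)) = -3273578 + (792 - 1/14 + 505) = -3273578 + 18157/14 = -45811935/14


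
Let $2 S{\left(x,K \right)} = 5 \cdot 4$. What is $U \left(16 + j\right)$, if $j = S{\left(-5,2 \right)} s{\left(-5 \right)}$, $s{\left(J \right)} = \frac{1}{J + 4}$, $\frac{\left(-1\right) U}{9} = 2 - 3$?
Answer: $54$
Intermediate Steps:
$U = 9$ ($U = - 9 \left(2 - 3\right) = \left(-9\right) \left(-1\right) = 9$)
$s{\left(J \right)} = \frac{1}{4 + J}$
$S{\left(x,K \right)} = 10$ ($S{\left(x,K \right)} = \frac{5 \cdot 4}{2} = \frac{1}{2} \cdot 20 = 10$)
$j = -10$ ($j = \frac{10}{4 - 5} = \frac{10}{-1} = 10 \left(-1\right) = -10$)
$U \left(16 + j\right) = 9 \left(16 - 10\right) = 9 \cdot 6 = 54$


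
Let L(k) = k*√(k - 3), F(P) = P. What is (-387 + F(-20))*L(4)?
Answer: -1628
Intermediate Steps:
L(k) = k*√(-3 + k)
(-387 + F(-20))*L(4) = (-387 - 20)*(4*√(-3 + 4)) = -1628*√1 = -1628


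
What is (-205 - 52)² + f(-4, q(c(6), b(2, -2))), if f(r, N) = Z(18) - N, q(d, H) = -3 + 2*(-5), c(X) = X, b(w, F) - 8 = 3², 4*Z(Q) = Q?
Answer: 132133/2 ≈ 66067.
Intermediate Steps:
Z(Q) = Q/4
b(w, F) = 17 (b(w, F) = 8 + 3² = 8 + 9 = 17)
q(d, H) = -13 (q(d, H) = -3 - 10 = -13)
f(r, N) = 9/2 - N (f(r, N) = (¼)*18 - N = 9/2 - N)
(-205 - 52)² + f(-4, q(c(6), b(2, -2))) = (-205 - 52)² + (9/2 - 1*(-13)) = (-257)² + (9/2 + 13) = 66049 + 35/2 = 132133/2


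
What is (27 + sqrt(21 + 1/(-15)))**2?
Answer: (405 + sqrt(4710))**2/225 ≈ 997.00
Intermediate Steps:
(27 + sqrt(21 + 1/(-15)))**2 = (27 + sqrt(21 - 1/15))**2 = (27 + sqrt(314/15))**2 = (27 + sqrt(4710)/15)**2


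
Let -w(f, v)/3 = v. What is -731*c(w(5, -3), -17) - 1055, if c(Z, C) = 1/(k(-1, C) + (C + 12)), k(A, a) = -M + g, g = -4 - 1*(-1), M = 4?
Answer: -11929/12 ≈ -994.08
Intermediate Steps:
w(f, v) = -3*v
g = -3 (g = -4 + 1 = -3)
k(A, a) = -7 (k(A, a) = -1*4 - 3 = -4 - 3 = -7)
c(Z, C) = 1/(5 + C) (c(Z, C) = 1/(-7 + (C + 12)) = 1/(-7 + (12 + C)) = 1/(5 + C))
-731*c(w(5, -3), -17) - 1055 = -731/(5 - 17) - 1055 = -731/(-12) - 1055 = -731*(-1/12) - 1055 = 731/12 - 1055 = -11929/12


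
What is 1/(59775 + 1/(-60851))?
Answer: 60851/3637368524 ≈ 1.6729e-5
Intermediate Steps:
1/(59775 + 1/(-60851)) = 1/(59775 - 1/60851) = 1/(3637368524/60851) = 60851/3637368524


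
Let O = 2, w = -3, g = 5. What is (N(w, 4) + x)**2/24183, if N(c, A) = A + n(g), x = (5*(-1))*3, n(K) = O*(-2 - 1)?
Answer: 289/24183 ≈ 0.011951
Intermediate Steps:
n(K) = -6 (n(K) = 2*(-2 - 1) = 2*(-3) = -6)
x = -15 (x = -5*3 = -15)
N(c, A) = -6 + A (N(c, A) = A - 6 = -6 + A)
(N(w, 4) + x)**2/24183 = ((-6 + 4) - 15)**2/24183 = (-2 - 15)**2*(1/24183) = (-17)**2*(1/24183) = 289*(1/24183) = 289/24183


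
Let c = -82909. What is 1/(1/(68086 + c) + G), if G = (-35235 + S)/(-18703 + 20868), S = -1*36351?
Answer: -32091795/1061121443 ≈ -0.030243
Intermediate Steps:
S = -36351
G = -71586/2165 (G = (-35235 - 36351)/(-18703 + 20868) = -71586/2165 ≈ -33.065)
1/(1/(68086 + c) + G) = 1/(1/(68086 - 82909) - 71586/2165) = 1/(1/(-14823) - 71586/2165) = 1/(-1/14823 - 71586/2165) = 1/(-1061121443/32091795) = -32091795/1061121443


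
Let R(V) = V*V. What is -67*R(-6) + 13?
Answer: -2399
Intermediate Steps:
R(V) = V²
-67*R(-6) + 13 = -67*(-6)² + 13 = -67*36 + 13 = -2412 + 13 = -2399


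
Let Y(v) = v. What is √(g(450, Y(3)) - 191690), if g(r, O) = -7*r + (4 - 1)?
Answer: I*√194837 ≈ 441.4*I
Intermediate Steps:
g(r, O) = 3 - 7*r (g(r, O) = -7*r + 3 = 3 - 7*r)
√(g(450, Y(3)) - 191690) = √((3 - 7*450) - 191690) = √((3 - 3150) - 191690) = √(-3147 - 191690) = √(-194837) = I*√194837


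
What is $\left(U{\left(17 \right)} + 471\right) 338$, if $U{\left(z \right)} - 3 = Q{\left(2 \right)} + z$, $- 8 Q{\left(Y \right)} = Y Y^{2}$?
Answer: $165620$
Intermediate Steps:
$Q{\left(Y \right)} = - \frac{Y^{3}}{8}$ ($Q{\left(Y \right)} = - \frac{Y Y^{2}}{8} = - \frac{Y^{3}}{8}$)
$U{\left(z \right)} = 2 + z$ ($U{\left(z \right)} = 3 + \left(- \frac{2^{3}}{8} + z\right) = 3 + \left(\left(- \frac{1}{8}\right) 8 + z\right) = 3 + \left(-1 + z\right) = 2 + z$)
$\left(U{\left(17 \right)} + 471\right) 338 = \left(\left(2 + 17\right) + 471\right) 338 = \left(19 + 471\right) 338 = 490 \cdot 338 = 165620$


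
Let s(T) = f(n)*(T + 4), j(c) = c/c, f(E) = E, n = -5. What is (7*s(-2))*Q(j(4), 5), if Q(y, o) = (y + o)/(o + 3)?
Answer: -105/2 ≈ -52.500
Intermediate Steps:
j(c) = 1
s(T) = -20 - 5*T (s(T) = -5*(T + 4) = -5*(4 + T) = -20 - 5*T)
Q(y, o) = (o + y)/(3 + o)
(7*s(-2))*Q(j(4), 5) = (7*(-20 - 5*(-2)))*((5 + 1)/(3 + 5)) = (7*(-20 + 10))*(6/8) = (7*(-10))*((⅛)*6) = -70*¾ = -105/2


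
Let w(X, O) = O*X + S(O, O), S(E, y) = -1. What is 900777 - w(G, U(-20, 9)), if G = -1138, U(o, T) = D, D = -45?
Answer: 849568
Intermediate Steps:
U(o, T) = -45
w(X, O) = -1 + O*X (w(X, O) = O*X - 1 = -1 + O*X)
900777 - w(G, U(-20, 9)) = 900777 - (-1 - 45*(-1138)) = 900777 - (-1 + 51210) = 900777 - 1*51209 = 900777 - 51209 = 849568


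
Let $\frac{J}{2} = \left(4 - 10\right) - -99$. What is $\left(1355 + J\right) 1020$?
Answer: $1571820$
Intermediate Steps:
$J = 186$ ($J = 2 \left(\left(4 - 10\right) - -99\right) = 2 \left(\left(4 - 10\right) + 99\right) = 2 \left(-6 + 99\right) = 2 \cdot 93 = 186$)
$\left(1355 + J\right) 1020 = \left(1355 + 186\right) 1020 = 1541 \cdot 1020 = 1571820$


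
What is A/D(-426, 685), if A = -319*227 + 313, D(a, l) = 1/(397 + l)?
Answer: -78012200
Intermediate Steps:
A = -72100 (A = -72413 + 313 = -72100)
A/D(-426, 685) = -72100/(1/(397 + 685)) = -72100/(1/1082) = -72100/1/1082 = -72100*1082 = -78012200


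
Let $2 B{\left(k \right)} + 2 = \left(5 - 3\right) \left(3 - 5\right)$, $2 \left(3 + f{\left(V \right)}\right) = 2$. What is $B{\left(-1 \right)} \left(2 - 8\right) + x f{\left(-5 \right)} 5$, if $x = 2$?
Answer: $-2$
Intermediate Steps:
$f{\left(V \right)} = -2$ ($f{\left(V \right)} = -3 + \frac{1}{2} \cdot 2 = -3 + 1 = -2$)
$B{\left(k \right)} = -3$ ($B{\left(k \right)} = -1 + \frac{\left(5 - 3\right) \left(3 - 5\right)}{2} = -1 + \frac{2 \left(-2\right)}{2} = -1 + \frac{1}{2} \left(-4\right) = -1 - 2 = -3$)
$B{\left(-1 \right)} \left(2 - 8\right) + x f{\left(-5 \right)} 5 = - 3 \left(2 - 8\right) + 2 \left(\left(-2\right) 5\right) = \left(-3\right) \left(-6\right) + 2 \left(-10\right) = 18 - 20 = -2$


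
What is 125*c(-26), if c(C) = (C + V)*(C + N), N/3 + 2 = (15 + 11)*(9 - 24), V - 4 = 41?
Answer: -2854750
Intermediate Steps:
V = 45 (V = 4 + 41 = 45)
N = -1176 (N = -6 + 3*((15 + 11)*(9 - 24)) = -6 + 3*(26*(-15)) = -6 + 3*(-390) = -6 - 1170 = -1176)
c(C) = (-1176 + C)*(45 + C) (c(C) = (C + 45)*(C - 1176) = (45 + C)*(-1176 + C) = (-1176 + C)*(45 + C))
125*c(-26) = 125*(-52920 + (-26)**2 - 1131*(-26)) = 125*(-52920 + 676 + 29406) = 125*(-22838) = -2854750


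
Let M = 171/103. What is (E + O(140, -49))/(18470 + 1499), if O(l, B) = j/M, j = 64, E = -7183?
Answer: -1221701/3414699 ≈ -0.35778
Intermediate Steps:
M = 171/103 (M = 171*(1/103) = 171/103 ≈ 1.6602)
O(l, B) = 6592/171 (O(l, B) = 64/(171/103) = 64*(103/171) = 6592/171)
(E + O(140, -49))/(18470 + 1499) = (-7183 + 6592/171)/(18470 + 1499) = -1221701/171/19969 = -1221701/171*1/19969 = -1221701/3414699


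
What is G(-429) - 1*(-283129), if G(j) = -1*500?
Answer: 282629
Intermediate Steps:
G(j) = -500
G(-429) - 1*(-283129) = -500 - 1*(-283129) = -500 + 283129 = 282629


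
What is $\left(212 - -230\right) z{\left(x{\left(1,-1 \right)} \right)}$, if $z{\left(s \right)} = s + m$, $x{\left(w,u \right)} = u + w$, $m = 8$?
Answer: $3536$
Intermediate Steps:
$z{\left(s \right)} = 8 + s$ ($z{\left(s \right)} = s + 8 = 8 + s$)
$\left(212 - -230\right) z{\left(x{\left(1,-1 \right)} \right)} = \left(212 - -230\right) \left(8 + \left(-1 + 1\right)\right) = \left(212 + 230\right) \left(8 + 0\right) = 442 \cdot 8 = 3536$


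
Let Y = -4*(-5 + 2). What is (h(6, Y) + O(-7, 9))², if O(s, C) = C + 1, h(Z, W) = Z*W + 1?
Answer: 6889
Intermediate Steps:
Y = 12 (Y = -4*(-3) = 12)
h(Z, W) = 1 + W*Z (h(Z, W) = W*Z + 1 = 1 + W*Z)
O(s, C) = 1 + C
(h(6, Y) + O(-7, 9))² = ((1 + 12*6) + (1 + 9))² = ((1 + 72) + 10)² = (73 + 10)² = 83² = 6889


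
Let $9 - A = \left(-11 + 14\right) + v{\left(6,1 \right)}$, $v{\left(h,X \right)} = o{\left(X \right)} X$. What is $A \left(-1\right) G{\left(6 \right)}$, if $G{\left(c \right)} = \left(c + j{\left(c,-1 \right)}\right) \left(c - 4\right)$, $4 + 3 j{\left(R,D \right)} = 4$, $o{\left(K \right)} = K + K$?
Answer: $-48$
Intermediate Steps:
$o{\left(K \right)} = 2 K$
$v{\left(h,X \right)} = 2 X^{2}$ ($v{\left(h,X \right)} = 2 X X = 2 X^{2}$)
$j{\left(R,D \right)} = 0$ ($j{\left(R,D \right)} = - \frac{4}{3} + \frac{1}{3} \cdot 4 = - \frac{4}{3} + \frac{4}{3} = 0$)
$G{\left(c \right)} = c \left(-4 + c\right)$ ($G{\left(c \right)} = \left(c + 0\right) \left(c - 4\right) = c \left(-4 + c\right)$)
$A = 4$ ($A = 9 - \left(\left(-11 + 14\right) + 2 \cdot 1^{2}\right) = 9 - \left(3 + 2 \cdot 1\right) = 9 - \left(3 + 2\right) = 9 - 5 = 4$)
$A \left(-1\right) G{\left(6 \right)} = 4 \left(-1\right) 6 \left(-4 + 6\right) = - 4 \cdot 6 \cdot 2 = \left(-4\right) 12 = -48$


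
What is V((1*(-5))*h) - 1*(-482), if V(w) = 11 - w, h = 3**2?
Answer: 538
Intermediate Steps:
h = 9
V((1*(-5))*h) - 1*(-482) = (11 - 1*(-5)*9) - 1*(-482) = (11 - (-5)*9) + 482 = (11 - 1*(-45)) + 482 = (11 + 45) + 482 = 56 + 482 = 538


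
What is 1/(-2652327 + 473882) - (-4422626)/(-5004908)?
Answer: -4817226250739/5451458404030 ≈ -0.88366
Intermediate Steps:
1/(-2652327 + 473882) - (-4422626)/(-5004908) = 1/(-2178445) - (-4422626)*(-1)/5004908 = -1/2178445 - 1*2211313/2502454 = -1/2178445 - 2211313/2502454 = -4817226250739/5451458404030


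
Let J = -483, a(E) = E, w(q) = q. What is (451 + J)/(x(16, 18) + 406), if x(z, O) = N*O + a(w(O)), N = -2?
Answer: -8/97 ≈ -0.082474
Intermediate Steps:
x(z, O) = -O (x(z, O) = -2*O + O = -O)
(451 + J)/(x(16, 18) + 406) = (451 - 483)/(-1*18 + 406) = -32/(-18 + 406) = -32/388 = -32*1/388 = -8/97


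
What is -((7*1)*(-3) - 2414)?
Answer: 2435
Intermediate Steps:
-((7*1)*(-3) - 2414) = -(7*(-3) - 2414) = -(-21 - 2414) = -1*(-2435) = 2435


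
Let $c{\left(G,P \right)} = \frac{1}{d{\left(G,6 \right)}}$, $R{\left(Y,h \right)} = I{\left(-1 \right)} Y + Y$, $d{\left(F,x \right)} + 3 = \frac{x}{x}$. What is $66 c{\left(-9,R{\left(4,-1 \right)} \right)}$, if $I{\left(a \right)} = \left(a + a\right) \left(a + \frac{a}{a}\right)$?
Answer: $-33$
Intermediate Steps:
$d{\left(F,x \right)} = -2$ ($d{\left(F,x \right)} = -3 + \frac{x}{x} = -3 + 1 = -2$)
$I{\left(a \right)} = 2 a \left(1 + a\right)$ ($I{\left(a \right)} = 2 a \left(a + 1\right) = 2 a \left(1 + a\right)$)
$R{\left(Y,h \right)} = Y$ ($R{\left(Y,h \right)} = 2 \left(-1\right) \left(1 - 1\right) Y + Y = 2 \left(-1\right) 0 Y + Y = 0 Y + Y = 0 + Y = Y$)
$c{\left(G,P \right)} = - \frac{1}{2}$ ($c{\left(G,P \right)} = \frac{1}{-2} = - \frac{1}{2}$)
$66 c{\left(-9,R{\left(4,-1 \right)} \right)} = 66 \left(- \frac{1}{2}\right) = -33$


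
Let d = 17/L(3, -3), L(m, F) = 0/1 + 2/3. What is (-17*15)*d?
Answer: -13005/2 ≈ -6502.5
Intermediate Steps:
L(m, F) = ⅔ (L(m, F) = 0*1 + 2*(⅓) = 0 + ⅔ = ⅔)
d = 51/2 (d = 17/(⅔) = 17*(3/2) = 51/2 ≈ 25.500)
(-17*15)*d = -17*15*(51/2) = -255*51/2 = -13005/2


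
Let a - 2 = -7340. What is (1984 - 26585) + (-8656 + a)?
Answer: -40595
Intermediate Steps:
a = -7338 (a = 2 - 7340 = -7338)
(1984 - 26585) + (-8656 + a) = (1984 - 26585) + (-8656 - 7338) = -24601 - 15994 = -40595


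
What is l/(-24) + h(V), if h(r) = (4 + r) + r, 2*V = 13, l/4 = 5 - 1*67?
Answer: 82/3 ≈ 27.333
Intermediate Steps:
l = -248 (l = 4*(5 - 1*67) = 4*(5 - 67) = 4*(-62) = -248)
V = 13/2 (V = (1/2)*13 = 13/2 ≈ 6.5000)
h(r) = 4 + 2*r
l/(-24) + h(V) = -248/(-24) + (4 + 2*(13/2)) = -1/24*(-248) + (4 + 13) = 31/3 + 17 = 82/3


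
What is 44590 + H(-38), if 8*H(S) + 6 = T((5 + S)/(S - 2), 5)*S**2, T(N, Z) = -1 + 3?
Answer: 179801/4 ≈ 44950.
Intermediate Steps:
T(N, Z) = 2
H(S) = -3/4 + S**2/4 (H(S) = -3/4 + (2*S**2)/8 = -3/4 + S**2/4)
44590 + H(-38) = 44590 + (-3/4 + (1/4)*(-38)**2) = 44590 + (-3/4 + (1/4)*1444) = 44590 + (-3/4 + 361) = 44590 + 1441/4 = 179801/4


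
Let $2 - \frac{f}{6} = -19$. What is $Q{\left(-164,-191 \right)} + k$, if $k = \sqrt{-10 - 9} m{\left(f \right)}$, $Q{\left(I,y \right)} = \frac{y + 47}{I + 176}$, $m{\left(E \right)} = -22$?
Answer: $-12 - 22 i \sqrt{19} \approx -12.0 - 95.896 i$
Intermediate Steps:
$f = 126$ ($f = 12 - -114 = 12 + 114 = 126$)
$Q{\left(I,y \right)} = \frac{47 + y}{176 + I}$
$k = - 22 i \sqrt{19}$ ($k = \sqrt{-10 - 9} \left(-22\right) = \sqrt{-19} \left(-22\right) = i \sqrt{19} \left(-22\right) = - 22 i \sqrt{19} \approx - 95.896 i$)
$Q{\left(-164,-191 \right)} + k = \frac{47 - 191}{176 - 164} - 22 i \sqrt{19} = \frac{1}{12} \left(-144\right) - 22 i \sqrt{19} = -12 - 22 i \sqrt{19}$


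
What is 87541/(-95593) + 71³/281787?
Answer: 9545870456/26936864691 ≈ 0.35438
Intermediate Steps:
87541/(-95593) + 71³/281787 = 87541*(-1/95593) + 357911*(1/281787) = -87541/95593 + 357911/281787 = 9545870456/26936864691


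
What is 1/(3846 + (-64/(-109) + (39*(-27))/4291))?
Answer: 467719/1799007121 ≈ 0.00025999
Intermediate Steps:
1/(3846 + (-64/(-109) + (39*(-27))/4291)) = 1/(3846 + (-64*(-1/109) - 1053*1/4291)) = 1/(3846 + (64/109 - 1053/4291)) = 1/(3846 + 159847/467719) = 1/(1799007121/467719) = 467719/1799007121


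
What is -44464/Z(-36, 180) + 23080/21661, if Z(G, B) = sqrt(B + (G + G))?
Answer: 23080/21661 - 22232*sqrt(3)/9 ≈ -4277.5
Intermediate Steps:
Z(G, B) = sqrt(B + 2*G)
-44464/Z(-36, 180) + 23080/21661 = -44464/sqrt(180 + 2*(-36)) + 23080/21661 = -44464/sqrt(180 - 72) + 23080*(1/21661) = -44464*sqrt(3)/18 + 23080/21661 = -22232*sqrt(3)/9 + 23080/21661 = 23080/21661 - 22232*sqrt(3)/9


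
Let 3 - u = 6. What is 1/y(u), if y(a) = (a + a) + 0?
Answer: -1/6 ≈ -0.16667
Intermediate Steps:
u = -3 (u = 3 - 1*6 = 3 - 6 = -3)
y(a) = 2*a (y(a) = 2*a + 0 = 2*a)
1/y(u) = 1/(2*(-3)) = 1/(-6) = -1/6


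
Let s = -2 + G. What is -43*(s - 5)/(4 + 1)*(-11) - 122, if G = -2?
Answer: -4867/5 ≈ -973.40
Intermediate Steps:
s = -4 (s = -2 - 2 = -4)
-43*(s - 5)/(4 + 1)*(-11) - 122 = -43*(-4 - 5)/(4 + 1)*(-11) - 122 = -43*(-9/5)*(-11) - 122 = -43*(-9*1/5)*(-11) - 122 = -(-387)*(-11)/5 - 122 = -43*99/5 - 122 = -4257/5 - 122 = -4867/5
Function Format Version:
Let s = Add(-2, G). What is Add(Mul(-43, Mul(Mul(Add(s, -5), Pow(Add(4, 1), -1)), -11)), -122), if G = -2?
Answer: Rational(-4867, 5) ≈ -973.40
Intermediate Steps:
s = -4 (s = Add(-2, -2) = -4)
Add(Mul(-43, Mul(Mul(Add(s, -5), Pow(Add(4, 1), -1)), -11)), -122) = Add(Mul(-43, Mul(Mul(Add(-4, -5), Pow(Add(4, 1), -1)), -11)), -122) = Add(Mul(-43, Mul(Mul(-9, Pow(5, -1)), -11)), -122) = Add(Mul(-43, Mul(Mul(-9, Rational(1, 5)), -11)), -122) = Add(Mul(-43, Mul(Rational(-9, 5), -11)), -122) = Add(Mul(-43, Rational(99, 5)), -122) = Add(Rational(-4257, 5), -122) = Rational(-4867, 5)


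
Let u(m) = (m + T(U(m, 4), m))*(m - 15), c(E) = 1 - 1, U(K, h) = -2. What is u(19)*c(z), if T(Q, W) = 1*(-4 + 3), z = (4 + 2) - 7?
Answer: 0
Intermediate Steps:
z = -1 (z = 6 - 7 = -1)
c(E) = 0
T(Q, W) = -1 (T(Q, W) = 1*(-1) = -1)
u(m) = (-1 + m)*(-15 + m) (u(m) = (m - 1)*(m - 15) = (-1 + m)*(-15 + m))
u(19)*c(z) = (15 + 19² - 16*19)*0 = (15 + 361 - 304)*0 = 72*0 = 0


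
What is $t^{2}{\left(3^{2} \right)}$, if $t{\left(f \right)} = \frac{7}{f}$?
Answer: $\frac{49}{81} \approx 0.60494$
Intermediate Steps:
$t^{2}{\left(3^{2} \right)} = \left(\frac{7}{3^{2}}\right)^{2} = \left(\frac{7}{9}\right)^{2} = \frac{49}{81}$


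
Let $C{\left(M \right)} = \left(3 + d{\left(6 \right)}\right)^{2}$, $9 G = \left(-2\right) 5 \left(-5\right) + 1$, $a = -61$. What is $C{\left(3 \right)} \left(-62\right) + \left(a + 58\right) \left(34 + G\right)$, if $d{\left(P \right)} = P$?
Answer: $-5141$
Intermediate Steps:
$G = \frac{17}{3}$ ($G = \frac{\left(-2\right) 5 \left(-5\right) + 1}{9} = \frac{\left(-10\right) \left(-5\right) + 1}{9} = \frac{50 + 1}{9} = \frac{1}{9} \cdot 51 = \frac{17}{3} \approx 5.6667$)
$C{\left(M \right)} = 81$ ($C{\left(M \right)} = \left(3 + 6\right)^{2} = 9^{2} = 81$)
$C{\left(3 \right)} \left(-62\right) + \left(a + 58\right) \left(34 + G\right) = 81 \left(-62\right) + \left(-61 + 58\right) \left(34 + \frac{17}{3}\right) = -5022 - 119 = -5141$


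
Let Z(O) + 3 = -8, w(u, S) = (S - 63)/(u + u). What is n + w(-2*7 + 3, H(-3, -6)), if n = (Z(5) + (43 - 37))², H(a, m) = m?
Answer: 619/22 ≈ 28.136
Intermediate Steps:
w(u, S) = (-63 + S)/(2*u) (w(u, S) = (-63 + S)/((2*u)) = (-63 + S)*(1/(2*u)) = (-63 + S)/(2*u))
Z(O) = -11 (Z(O) = -3 - 8 = -11)
n = 25 (n = (-11 + (43 - 37))² = (-11 + 6)² = (-5)² = 25)
n + w(-2*7 + 3, H(-3, -6)) = 25 + (-63 - 6)/(2*(-2*7 + 3)) = 25 + (½)*(-69)/(-14 + 3) = 25 + (½)*(-69)/(-11) = 25 + (½)*(-1/11)*(-69) = 25 + 69/22 = 619/22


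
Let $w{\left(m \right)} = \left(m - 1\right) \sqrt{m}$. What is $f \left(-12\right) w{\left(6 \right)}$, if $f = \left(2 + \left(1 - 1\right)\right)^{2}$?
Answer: $- 240 \sqrt{6} \approx -587.88$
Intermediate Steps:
$f = 4$ ($f = \left(2 + \left(1 - 1\right)\right)^{2} = \left(2 + 0\right)^{2} = 2^{2} = 4$)
$w{\left(m \right)} = \sqrt{m} \left(-1 + m\right)$ ($w{\left(m \right)} = \left(m - 1\right) \sqrt{m} = \left(-1 + m\right) \sqrt{m} = \sqrt{m} \left(-1 + m\right)$)
$f \left(-12\right) w{\left(6 \right)} = 4 \left(-12\right) \sqrt{6} \left(-1 + 6\right) = - 48 \sqrt{6} \cdot 5 = - 48 \cdot 5 \sqrt{6} = - 240 \sqrt{6}$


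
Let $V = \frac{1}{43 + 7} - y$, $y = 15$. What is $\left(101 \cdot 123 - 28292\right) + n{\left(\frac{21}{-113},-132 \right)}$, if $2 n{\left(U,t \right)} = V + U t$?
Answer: $- \frac{179265737}{11300} \approx -15864.0$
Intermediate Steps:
$V = - \frac{749}{50}$ ($V = \frac{1}{43 + 7} - 15 = \frac{1}{50} - 15 = - \frac{749}{50} \approx -14.98$)
$n{\left(U,t \right)} = - \frac{749}{100} + \frac{U t}{2}$ ($n{\left(U,t \right)} = \frac{- \frac{749}{50} + U t}{2} = - \frac{749}{100} + \frac{U t}{2}$)
$\left(101 \cdot 123 - 28292\right) + n{\left(\frac{21}{-113},-132 \right)} = \left(101 \cdot 123 - 28292\right) - \left(\frac{749}{100} - \frac{1}{2} \frac{21}{-113} \left(-132\right)\right) = \left(12423 - 28292\right) - \left(\frac{749}{100} - \frac{1}{2} \cdot 21 \left(- \frac{1}{113}\right) \left(-132\right)\right) = -15869 - \left(\frac{749}{100} + \frac{21}{226} \left(-132\right)\right) = -15869 + \left(- \frac{749}{100} + \frac{1386}{113}\right) = -15869 + \frac{53963}{11300} = - \frac{179265737}{11300}$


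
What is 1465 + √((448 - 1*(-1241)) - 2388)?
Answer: 1465 + I*√699 ≈ 1465.0 + 26.439*I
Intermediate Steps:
1465 + √((448 - 1*(-1241)) - 2388) = 1465 + √((448 + 1241) - 2388) = 1465 + √(1689 - 2388) = 1465 + √(-699) = 1465 + I*√699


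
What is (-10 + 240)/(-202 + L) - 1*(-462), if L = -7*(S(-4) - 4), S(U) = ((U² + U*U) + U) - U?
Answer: 91823/199 ≈ 461.42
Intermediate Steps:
S(U) = 2*U² (S(U) = ((U² + U²) + U) - U = (2*U² + U) - U = (U + 2*U²) - U = 2*U²)
L = -196 (L = -7*(2*(-4)² - 4) = -7*(2*16 - 4) = -7*(32 - 4) = -7*28 = -196)
(-10 + 240)/(-202 + L) - 1*(-462) = (-10 + 240)/(-202 - 196) - 1*(-462) = 230/(-398) + 462 = 230*(-1/398) + 462 = -115/199 + 462 = 91823/199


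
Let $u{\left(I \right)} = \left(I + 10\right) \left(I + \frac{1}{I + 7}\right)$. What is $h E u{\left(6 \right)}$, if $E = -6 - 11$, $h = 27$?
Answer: $- \frac{580176}{13} \approx -44629.0$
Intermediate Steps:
$u{\left(I \right)} = \left(10 + I\right) \left(I + \frac{1}{7 + I}\right)$
$E = -17$
$h E u{\left(6 \right)} = 27 \left(-17\right) \frac{10 + 6^{3} + 17 \cdot 6^{2} + 71 \cdot 6}{7 + 6} = - 459 \frac{10 + 216 + 17 \cdot 36 + 426}{13} = - 459 \frac{10 + 216 + 612 + 426}{13} = - 459 \cdot \frac{1}{13} \cdot 1264 = \left(-459\right) \frac{1264}{13} = - \frac{580176}{13}$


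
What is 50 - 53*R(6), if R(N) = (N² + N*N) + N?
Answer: -4084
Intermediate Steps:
R(N) = N + 2*N² (R(N) = (N² + N²) + N = 2*N² + N = N + 2*N²)
50 - 53*R(6) = 50 - 318*(1 + 2*6) = 50 - 318*(1 + 12) = 50 - 318*13 = 50 - 53*78 = 50 - 4134 = -4084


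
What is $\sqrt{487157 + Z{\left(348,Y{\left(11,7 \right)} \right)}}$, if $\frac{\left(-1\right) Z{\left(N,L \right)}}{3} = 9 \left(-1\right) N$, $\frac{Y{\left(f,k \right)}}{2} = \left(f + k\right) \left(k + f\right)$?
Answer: $\sqrt{496553} \approx 704.67$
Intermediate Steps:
$Y{\left(f,k \right)} = 2 \left(f + k\right)^{2}$ ($Y{\left(f,k \right)} = 2 \left(f + k\right) \left(k + f\right) = 2 \left(f + k\right) \left(f + k\right) = 2 \left(f + k\right)^{2}$)
$Z{\left(N,L \right)} = 27 N$ ($Z{\left(N,L \right)} = - 3 \cdot 9 \left(-1\right) N = - 3 \left(- 9 N\right) = 27 N$)
$\sqrt{487157 + Z{\left(348,Y{\left(11,7 \right)} \right)}} = \sqrt{487157 + 27 \cdot 348} = \sqrt{487157 + 9396} = \sqrt{496553}$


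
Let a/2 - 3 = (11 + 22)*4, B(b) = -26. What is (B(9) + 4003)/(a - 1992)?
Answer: -97/42 ≈ -2.3095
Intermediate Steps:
a = 270 (a = 6 + 2*((11 + 22)*4) = 6 + 2*(33*4) = 6 + 2*132 = 6 + 264 = 270)
(B(9) + 4003)/(a - 1992) = (-26 + 4003)/(270 - 1992) = 3977/(-1722) = 3977*(-1/1722) = -97/42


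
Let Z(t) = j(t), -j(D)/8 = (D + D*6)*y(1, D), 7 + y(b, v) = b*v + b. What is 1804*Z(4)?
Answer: 808192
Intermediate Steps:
y(b, v) = -7 + b + b*v (y(b, v) = -7 + (b*v + b) = -7 + (b + b*v) = -7 + b + b*v)
j(D) = -56*D*(-6 + D) (j(D) = -8*(D + D*6)*(-7 + 1 + 1*D) = -8*(D + 6*D)*(-7 + 1 + D) = -8*7*D*(-6 + D) = -56*D*(-6 + D))
Z(t) = 56*t*(6 - t)
1804*Z(4) = 1804*(56*4*(6 - 1*4)) = 1804*(56*4*(6 - 4)) = 1804*(56*4*2) = 1804*448 = 808192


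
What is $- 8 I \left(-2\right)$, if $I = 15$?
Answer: $240$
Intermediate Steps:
$- 8 I \left(-2\right) = \left(-8\right) 15 \left(-2\right) = \left(-120\right) \left(-2\right) = 240$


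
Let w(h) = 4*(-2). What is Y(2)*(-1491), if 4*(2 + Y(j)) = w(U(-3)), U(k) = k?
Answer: 5964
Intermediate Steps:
w(h) = -8
Y(j) = -4 (Y(j) = -2 + (1/4)*(-8) = -2 - 2 = -4)
Y(2)*(-1491) = -4*(-1491) = 5964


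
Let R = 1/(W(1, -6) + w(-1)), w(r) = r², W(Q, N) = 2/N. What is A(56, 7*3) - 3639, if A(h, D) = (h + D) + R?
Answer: -7121/2 ≈ -3560.5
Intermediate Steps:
R = 3/2 (R = 1/(2/(-6) + (-1)²) = 1/(2*(-⅙) + 1) = 1/(-⅓ + 1) = 1/(⅔) = 3/2 ≈ 1.5000)
A(h, D) = 3/2 + D + h (A(h, D) = (h + D) + 3/2 = (D + h) + 3/2 = 3/2 + D + h)
A(56, 7*3) - 3639 = (3/2 + 7*3 + 56) - 3639 = (3/2 + 21 + 56) - 3639 = 157/2 - 3639 = -7121/2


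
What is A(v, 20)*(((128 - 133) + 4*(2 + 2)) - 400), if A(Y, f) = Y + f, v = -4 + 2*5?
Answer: -10114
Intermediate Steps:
v = 6 (v = -4 + 10 = 6)
A(v, 20)*(((128 - 133) + 4*(2 + 2)) - 400) = (6 + 20)*(((128 - 133) + 4*(2 + 2)) - 400) = 26*((-5 + 4*4) - 400) = 26*((-5 + 16) - 400) = 26*(11 - 400) = 26*(-389) = -10114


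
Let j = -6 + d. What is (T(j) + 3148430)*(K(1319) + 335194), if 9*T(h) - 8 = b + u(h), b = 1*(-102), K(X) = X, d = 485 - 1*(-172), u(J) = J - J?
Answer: 3178452329696/3 ≈ 1.0595e+12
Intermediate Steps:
u(J) = 0
d = 657 (d = 485 + 172 = 657)
b = -102
j = 651 (j = -6 + 657 = 651)
T(h) = -94/9 (T(h) = 8/9 + (-102 + 0)/9 = 8/9 + (⅑)*(-102) = 8/9 - 34/3 = -94/9)
(T(j) + 3148430)*(K(1319) + 335194) = (-94/9 + 3148430)*(1319 + 335194) = (28335776/9)*336513 = 3178452329696/3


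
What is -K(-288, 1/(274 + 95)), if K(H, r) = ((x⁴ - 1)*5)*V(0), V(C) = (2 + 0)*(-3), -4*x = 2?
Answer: -225/8 ≈ -28.125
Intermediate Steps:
x = -½ (x = -¼*2 = -½ ≈ -0.50000)
V(C) = -6 (V(C) = 2*(-3) = -6)
K(H, r) = 225/8 (K(H, r) = (((-½)⁴ - 1)*5)*(-6) = ((1/16 - 1)*5)*(-6) = -15/16*5*(-6) = -75/16*(-6) = 225/8)
-K(-288, 1/(274 + 95)) = -1*225/8 = -225/8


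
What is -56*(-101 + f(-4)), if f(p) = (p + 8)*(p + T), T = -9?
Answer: 8568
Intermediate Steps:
f(p) = (-9 + p)*(8 + p) (f(p) = (p + 8)*(p - 9) = (8 + p)*(-9 + p) = (-9 + p)*(8 + p))
-56*(-101 + f(-4)) = -56*(-101 + (-72 + (-4)**2 - 1*(-4))) = -56*(-101 + (-72 + 16 + 4)) = -56*(-101 - 52) = -56*(-153) = 8568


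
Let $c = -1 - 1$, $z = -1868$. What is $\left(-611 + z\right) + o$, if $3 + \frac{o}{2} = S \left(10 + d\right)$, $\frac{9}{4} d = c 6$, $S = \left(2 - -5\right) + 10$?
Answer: $- \frac{6979}{3} \approx -2326.3$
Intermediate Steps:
$c = -2$ ($c = -1 - 1 = -2$)
$S = 17$ ($S = \left(2 + 5\right) + 10 = 7 + 10 = 17$)
$d = - \frac{16}{3}$ ($d = \frac{4 \left(\left(-2\right) 6\right)}{9} = \frac{4}{9} \left(-12\right) = - \frac{16}{3} \approx -5.3333$)
$o = \frac{458}{3}$ ($o = -6 + 2 \cdot 17 \left(10 - \frac{16}{3}\right) = -6 + 2 \cdot 17 \cdot \frac{14}{3} = -6 + 2 \cdot \frac{238}{3} = -6 + \frac{476}{3} = \frac{458}{3} \approx 152.67$)
$\left(-611 + z\right) + o = \left(-611 - 1868\right) + \frac{458}{3} = -2479 + \frac{458}{3} = - \frac{6979}{3}$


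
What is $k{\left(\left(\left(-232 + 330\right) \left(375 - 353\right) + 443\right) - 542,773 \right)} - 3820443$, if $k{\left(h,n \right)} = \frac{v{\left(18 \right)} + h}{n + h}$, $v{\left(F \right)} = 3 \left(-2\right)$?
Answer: $- \frac{10811851639}{2830} \approx -3.8204 \cdot 10^{6}$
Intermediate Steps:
$v{\left(F \right)} = -6$
$k{\left(h,n \right)} = \frac{-6 + h}{h + n}$ ($k{\left(h,n \right)} = \frac{-6 + h}{n + h} = \frac{-6 + h}{h + n}$)
$k{\left(\left(\left(-232 + 330\right) \left(375 - 353\right) + 443\right) - 542,773 \right)} - 3820443 = \frac{-6 - \left(99 - \left(-232 + 330\right) \left(375 - 353\right)\right)}{\left(\left(\left(-232 + 330\right) \left(375 - 353\right) + 443\right) - 542\right) + 773} - 3820443 = \frac{-6 + \left(\left(98 \cdot 22 + 443\right) - 542\right)}{\left(\left(98 \cdot 22 + 443\right) - 542\right) + 773} - 3820443 = \frac{-6 + \left(\left(2156 + 443\right) - 542\right)}{\left(\left(2156 + 443\right) - 542\right) + 773} - 3820443 = \frac{-6 + \left(2599 - 542\right)}{\left(2599 - 542\right) + 773} - 3820443 = \frac{-6 + 2057}{2057 + 773} - 3820443 = \frac{1}{2830} \cdot 2051 - 3820443 = \frac{2051}{2830} - 3820443 = - \frac{10811851639}{2830}$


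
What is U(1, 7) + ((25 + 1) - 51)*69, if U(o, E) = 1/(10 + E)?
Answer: -29324/17 ≈ -1724.9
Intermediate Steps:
U(1, 7) + ((25 + 1) - 51)*69 = 1/(10 + 7) + ((25 + 1) - 51)*69 = 1/17 + (26 - 51)*69 = 1/17 - 25*69 = 1/17 - 1725 = -29324/17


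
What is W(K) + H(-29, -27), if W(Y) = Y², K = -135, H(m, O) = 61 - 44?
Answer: 18242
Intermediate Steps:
H(m, O) = 17
W(K) + H(-29, -27) = (-135)² + 17 = 18225 + 17 = 18242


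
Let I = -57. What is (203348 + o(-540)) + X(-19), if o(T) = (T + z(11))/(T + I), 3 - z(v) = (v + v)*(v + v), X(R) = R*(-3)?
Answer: 121433806/597 ≈ 2.0341e+5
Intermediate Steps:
X(R) = -3*R
z(v) = 3 - 4*v² (z(v) = 3 - (v + v)*(v + v) = 3 - 2*v*2*v = 3 - 4*v²)
o(T) = (-481 + T)/(-57 + T) (o(T) = (T + (3 - 4*11²))/(T - 57) = (T + (3 - 4*121))/(-57 + T) = (T + (3 - 484))/(-57 + T) = (T - 481)/(-57 + T) = (-481 + T)/(-57 + T))
(203348 + o(-540)) + X(-19) = (203348 + (-481 - 540)/(-57 - 540)) - 3*(-19) = (203348 - 1021/(-597)) + 57 = (203348 - 1/597*(-1021)) + 57 = (203348 + 1021/597) + 57 = 121399777/597 + 57 = 121433806/597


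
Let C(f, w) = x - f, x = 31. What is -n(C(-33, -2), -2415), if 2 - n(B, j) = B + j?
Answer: -2353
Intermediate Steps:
C(f, w) = 31 - f
n(B, j) = 2 - B - j (n(B, j) = 2 - (B + j) = 2 + (-B - j) = 2 - B - j)
-n(C(-33, -2), -2415) = -(2 - (31 - 1*(-33)) - 1*(-2415)) = -(2 - (31 + 33) + 2415) = -(2 - 1*64 + 2415) = -(2 - 64 + 2415) = -1*2353 = -2353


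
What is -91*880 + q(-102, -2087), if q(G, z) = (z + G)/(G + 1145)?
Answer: -83525629/1043 ≈ -80082.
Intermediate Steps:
q(G, z) = (G + z)/(1145 + G)
-91*880 + q(-102, -2087) = -91*880 + (-102 - 2087)/(1145 - 102) = -80080 - 2189/1043 = -83525629/1043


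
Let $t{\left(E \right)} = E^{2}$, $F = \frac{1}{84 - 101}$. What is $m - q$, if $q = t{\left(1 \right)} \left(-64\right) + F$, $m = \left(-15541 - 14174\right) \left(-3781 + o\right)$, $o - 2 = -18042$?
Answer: $\frac{11022988344}{17} \approx 6.4841 \cdot 10^{8}$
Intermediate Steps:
$o = -18040$ ($o = 2 - 18042 = -18040$)
$F = - \frac{1}{17}$ ($F = \frac{1}{-17} = - \frac{1}{17} \approx -0.058824$)
$m = 648411015$ ($m = \left(-15541 - 14174\right) \left(-3781 - 18040\right) = \left(-29715\right) \left(-21821\right) = 648411015$)
$q = - \frac{1089}{17}$ ($q = 1^{2} \left(-64\right) - \frac{1}{17} = 1 \left(-64\right) - \frac{1}{17} = -64 - \frac{1}{17} = - \frac{1089}{17} \approx -64.059$)
$m - q = 648411015 - - \frac{1089}{17} = 648411015 + \frac{1089}{17} = \frac{11022988344}{17}$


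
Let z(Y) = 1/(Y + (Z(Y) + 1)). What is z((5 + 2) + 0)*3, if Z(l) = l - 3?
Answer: 1/4 ≈ 0.25000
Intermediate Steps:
Z(l) = -3 + l
z(Y) = 1/(-2 + 2*Y) (z(Y) = 1/(Y + ((-3 + Y) + 1)) = 1/(Y + (-2 + Y)) = 1/(-2 + 2*Y))
z((5 + 2) + 0)*3 = (1/(2*(-1 + ((5 + 2) + 0))))*3 = (1/(2*(-1 + (7 + 0))))*3 = (1/(2*(-1 + 7)))*3 = ((1/2)/6)*3 = ((1/2)*(1/6))*3 = (1/12)*3 = 1/4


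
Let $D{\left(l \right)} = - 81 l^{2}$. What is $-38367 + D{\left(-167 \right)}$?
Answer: $-2297376$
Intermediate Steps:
$-38367 + D{\left(-167 \right)} = -38367 - 81 \left(-167\right)^{2} = -38367 - 2259009 = -2297376$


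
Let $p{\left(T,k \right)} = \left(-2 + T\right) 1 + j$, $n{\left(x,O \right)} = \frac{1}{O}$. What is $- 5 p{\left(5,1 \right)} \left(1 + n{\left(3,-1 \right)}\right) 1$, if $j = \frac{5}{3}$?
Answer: $0$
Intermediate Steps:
$j = \frac{5}{3}$ ($j = 5 \cdot \frac{1}{3} = \frac{5}{3} \approx 1.6667$)
$p{\left(T,k \right)} = - \frac{1}{3} + T$ ($p{\left(T,k \right)} = \left(-2 + T\right) 1 + \frac{5}{3} = \left(-2 + T\right) + \frac{5}{3} = - \frac{1}{3} + T$)
$- 5 p{\left(5,1 \right)} \left(1 + n{\left(3,-1 \right)}\right) 1 = - 5 \left(- \frac{1}{3} + 5\right) \left(1 + \frac{1}{-1}\right) 1 = - 5 \frac{14 \left(1 - 1\right)}{3} \cdot 1 = - 5 \cdot \frac{14}{3} \cdot 0 \cdot 1 = \left(-5\right) 0 \cdot 1 = 0 \cdot 1 = 0$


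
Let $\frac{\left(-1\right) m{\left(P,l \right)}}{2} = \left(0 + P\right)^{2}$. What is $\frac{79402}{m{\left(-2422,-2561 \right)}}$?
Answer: $- \frac{39701}{5866084} \approx -0.0067679$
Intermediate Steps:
$m{\left(P,l \right)} = - 2 P^{2}$ ($m{\left(P,l \right)} = - 2 \left(0 + P\right)^{2} = - 2 P^{2}$)
$\frac{79402}{m{\left(-2422,-2561 \right)}} = \frac{79402}{\left(-2\right) \left(-2422\right)^{2}} = \frac{79402}{\left(-2\right) 5866084} = \frac{79402}{-11732168} = 79402 \left(- \frac{1}{11732168}\right) = - \frac{39701}{5866084}$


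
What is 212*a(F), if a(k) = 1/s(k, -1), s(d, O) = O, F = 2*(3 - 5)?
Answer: -212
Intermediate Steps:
F = -4 (F = 2*(-2) = -4)
a(k) = -1 (a(k) = 1/(-1) = -1)
212*a(F) = 212*(-1) = -212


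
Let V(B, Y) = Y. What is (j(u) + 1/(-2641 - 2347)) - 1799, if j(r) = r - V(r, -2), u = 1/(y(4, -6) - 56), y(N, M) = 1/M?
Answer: -3020708197/1680956 ≈ -1797.0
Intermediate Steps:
u = -6/337 (u = 1/(1/(-6) - 56) = 1/(-1/6 - 56) = 1/(-337/6) = -6/337 ≈ -0.017804)
j(r) = 2 + r (j(r) = r - 1*(-2) = r + 2 = 2 + r)
(j(u) + 1/(-2641 - 2347)) - 1799 = ((2 - 6/337) + 1/(-2641 - 2347)) - 1799 = (668/337 + 1/(-4988)) - 1799 = (668/337 - 1/4988) - 1799 = 3331647/1680956 - 1799 = -3020708197/1680956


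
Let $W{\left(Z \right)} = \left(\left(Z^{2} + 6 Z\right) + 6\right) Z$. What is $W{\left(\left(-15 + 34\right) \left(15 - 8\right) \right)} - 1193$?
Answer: $2458376$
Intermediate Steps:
$W{\left(Z \right)} = Z \left(6 + Z^{2} + 6 Z\right)$ ($W{\left(Z \right)} = \left(6 + Z^{2} + 6 Z\right) Z = Z \left(6 + Z^{2} + 6 Z\right)$)
$W{\left(\left(-15 + 34\right) \left(15 - 8\right) \right)} - 1193 = \left(-15 + 34\right) \left(15 - 8\right) \left(6 + \left(\left(-15 + 34\right) \left(15 - 8\right)\right)^{2} + 6 \left(-15 + 34\right) \left(15 - 8\right)\right) - 1193 = 19 \cdot 7 \left(6 + \left(19 \cdot 7\right)^{2} + 6 \cdot 19 \cdot 7\right) - 1193 = 133 \left(6 + 133^{2} + 6 \cdot 133\right) - 1193 = 133 \left(6 + 17689 + 798\right) - 1193 = 133 \cdot 18493 - 1193 = 2459569 - 1193 = 2458376$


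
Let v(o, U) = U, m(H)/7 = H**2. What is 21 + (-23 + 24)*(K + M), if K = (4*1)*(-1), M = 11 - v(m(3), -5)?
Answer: 33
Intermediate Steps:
m(H) = 7*H**2
M = 16 (M = 11 - 1*(-5) = 11 + 5 = 16)
K = -4 (K = 4*(-1) = -4)
21 + (-23 + 24)*(K + M) = 21 + (-23 + 24)*(-4 + 16) = 21 + 1*12 = 21 + 12 = 33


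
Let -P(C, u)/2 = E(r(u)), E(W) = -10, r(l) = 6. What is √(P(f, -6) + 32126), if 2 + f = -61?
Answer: √32146 ≈ 179.29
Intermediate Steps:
f = -63 (f = -2 - 61 = -63)
P(C, u) = 20 (P(C, u) = -2*(-10) = 20)
√(P(f, -6) + 32126) = √(20 + 32126) = √32146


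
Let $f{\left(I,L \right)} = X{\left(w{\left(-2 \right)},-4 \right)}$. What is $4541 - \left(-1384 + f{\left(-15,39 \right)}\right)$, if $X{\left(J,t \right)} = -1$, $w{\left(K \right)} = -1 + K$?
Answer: $5926$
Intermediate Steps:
$f{\left(I,L \right)} = -1$
$4541 - \left(-1384 + f{\left(-15,39 \right)}\right) = 4541 - \left(-1384 - 1\right) = 4541 - -1385 = 4541 + 1385 = 5926$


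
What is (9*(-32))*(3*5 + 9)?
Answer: -6912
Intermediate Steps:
(9*(-32))*(3*5 + 9) = -288*(15 + 9) = -288*24 = -6912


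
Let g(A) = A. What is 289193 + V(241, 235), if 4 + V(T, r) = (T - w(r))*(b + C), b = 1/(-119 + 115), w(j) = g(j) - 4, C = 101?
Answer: 580393/2 ≈ 2.9020e+5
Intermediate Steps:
w(j) = -4 + j (w(j) = j - 4 = -4 + j)
b = -¼ (b = 1/(-4) = -¼ ≈ -0.25000)
V(T, r) = 399 - 403*r/4 + 403*T/4 (V(T, r) = -4 + (T - (-4 + r))*(-¼ + 101) = -4 + (T + (4 - r))*(403/4) = -4 + (4 + T - r)*(403/4) = -4 + (403 - 403*r/4 + 403*T/4) = 399 - 403*r/4 + 403*T/4)
289193 + V(241, 235) = 289193 + (399 - 403/4*235 + (403/4)*241) = 289193 + (399 - 94705/4 + 97123/4) = 289193 + 2007/2 = 580393/2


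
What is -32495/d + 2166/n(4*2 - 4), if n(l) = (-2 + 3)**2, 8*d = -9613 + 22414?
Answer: 27467006/12801 ≈ 2145.7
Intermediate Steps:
d = 12801/8 (d = (-9613 + 22414)/8 = (1/8)*12801 = 12801/8 ≈ 1600.1)
n(l) = 1 (n(l) = 1**2 = 1)
-32495/d + 2166/n(4*2 - 4) = -32495/12801/8 + 2166/1 = -32495*8/12801 + 2166*1 = -259960/12801 + 2166 = 27467006/12801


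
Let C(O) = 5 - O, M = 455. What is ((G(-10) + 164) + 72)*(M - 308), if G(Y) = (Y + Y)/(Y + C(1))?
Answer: 35182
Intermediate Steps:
G(Y) = 2*Y/(4 + Y) (G(Y) = (Y + Y)/(Y + (5 - 1*1)) = (2*Y)/(Y + (5 - 1)) = (2*Y)/(Y + 4) = (2*Y)/(4 + Y) = 2*Y/(4 + Y))
((G(-10) + 164) + 72)*(M - 308) = ((2*(-10)/(4 - 10) + 164) + 72)*(455 - 308) = ((2*(-10)/(-6) + 164) + 72)*147 = ((2*(-10)*(-1/6) + 164) + 72)*147 = ((10/3 + 164) + 72)*147 = (502/3 + 72)*147 = (718/3)*147 = 35182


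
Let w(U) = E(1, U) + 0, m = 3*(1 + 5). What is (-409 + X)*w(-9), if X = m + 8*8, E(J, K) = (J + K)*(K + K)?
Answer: -47088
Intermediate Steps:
m = 18 (m = 3*6 = 18)
E(J, K) = 2*K*(J + K) (E(J, K) = (J + K)*(2*K) = 2*K*(J + K))
w(U) = 2*U*(1 + U) (w(U) = 2*U*(1 + U) + 0 = 2*U*(1 + U))
X = 82 (X = 18 + 8*8 = 18 + 64 = 82)
(-409 + X)*w(-9) = (-409 + 82)*(2*(-9)*(1 - 9)) = -654*(-9)*(-8) = -327*144 = -47088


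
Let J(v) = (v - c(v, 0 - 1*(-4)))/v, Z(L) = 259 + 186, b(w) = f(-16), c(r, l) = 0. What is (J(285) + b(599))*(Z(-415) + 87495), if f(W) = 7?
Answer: 703520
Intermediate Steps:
b(w) = 7
Z(L) = 445
J(v) = 1 (J(v) = (v - 1*0)/v = (v + 0)/v = v/v = 1)
(J(285) + b(599))*(Z(-415) + 87495) = (1 + 7)*(445 + 87495) = 8*87940 = 703520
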